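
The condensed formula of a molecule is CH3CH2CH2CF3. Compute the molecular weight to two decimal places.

112.09 g/mol

Atom tally by fragment:
  CH3 → C:1 H:3
  CH2 → C:1 H:2
  CH2CF3 → C:2 H:2 F:3
Element totals:
  C: 4
  H: 7
  F: 3
Molecular formula: C4H7F3.
  M = 4(12.011) + 7(1.008) + 3(18.998)
    = 48.044 + 7.056 + 56.994 = 112.094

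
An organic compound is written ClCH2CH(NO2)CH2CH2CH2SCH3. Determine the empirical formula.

C6H12ClNO2S

Element totals:
  C: 6
  H: 12
  Cl: 1
  N: 1
  O: 2
  S: 1
Molecular formula: C6H12ClNO2S.
gcd of subscripts (6, 1, 12, 1, 2, 1) = 1, so the empirical formula equals the molecular formula.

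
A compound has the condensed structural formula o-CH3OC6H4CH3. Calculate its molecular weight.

Atom tally by fragment:
  benzene ring core → C:6 H:6
  (− 2 ring H displaced by substituents)
  + OCH3 → C:1 H:3 O:1
  + CH3 → C:1 H:3
Element totals:
  C: 8
  H: 10
  O: 1
Molecular formula: C8H10O.
  M = 8(12.011) + 10(1.008) + 15.999
    = 96.088 + 10.080 + 15.999 = 122.167

122.17 g/mol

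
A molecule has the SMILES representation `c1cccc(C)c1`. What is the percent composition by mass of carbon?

91.25%

Atom tally by fragment:
  benzene ring core → C:6 H:6
  (− 1 ring H displaced by substituents)
  + CH3 → C:1 H:3
Element totals:
  C: 7
  H: 8
Molecular formula: C7H8.
Molar mass = 92.141 g/mol.
Mass from C: 7 × 12.011 = 84.077 g/mol.
%C = 84.077 / 92.141 × 100 = 91.25%.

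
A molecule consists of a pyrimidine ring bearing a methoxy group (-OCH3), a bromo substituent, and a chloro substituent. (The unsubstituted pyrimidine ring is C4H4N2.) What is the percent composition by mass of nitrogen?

Atom tally by fragment:
  pyrimidine ring core → C:4 H:4 N:2
  (− 3 ring H displaced by substituents)
  + OCH3 → C:1 H:3 O:1
  + Br → Br:1
  + Cl → Cl:1
Element totals:
  C: 5
  H: 4
  Br: 1
  Cl: 1
  N: 2
  O: 1
Molecular formula: C5H4BrClN2O.
Molar mass = 223.454 g/mol.
Mass from N: 2 × 14.007 = 28.014 g/mol.
%N = 28.014 / 223.454 × 100 = 12.54%.

12.54%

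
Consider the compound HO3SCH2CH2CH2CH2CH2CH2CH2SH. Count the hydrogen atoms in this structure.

16

Atom tally by fragment:
  HO3SCH2 → C:1 H:3 S:1 O:3
  CH2 → C:1 H:2
  CH2 → C:1 H:2
  CH2 → C:1 H:2
  CH2 → C:1 H:2
  CH2 → C:1 H:2
  CH2SH → C:1 H:3 S:1
Element totals:
  C: 7
  H: 16
  O: 3
  S: 2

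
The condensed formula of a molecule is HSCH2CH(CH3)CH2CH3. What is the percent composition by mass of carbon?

57.63%

Atom tally by fragment:
  HSCH2 → C:1 H:3 S:1
  CH(CH3) → C:2 H:4
  CH2 → C:1 H:2
  CH3 → C:1 H:3
Element totals:
  C: 5
  H: 12
  S: 1
Molecular formula: C5H12S.
Molar mass = 104.211 g/mol.
Mass from C: 5 × 12.011 = 60.055 g/mol.
%C = 60.055 / 104.211 × 100 = 57.63%.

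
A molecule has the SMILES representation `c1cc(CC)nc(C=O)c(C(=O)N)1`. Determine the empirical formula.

Atom tally by fragment:
  pyridine ring core → C:5 H:5 N:1
  (− 3 ring H displaced by substituents)
  + C2H5 → C:2 H:5
  + CHO → C:1 H:1 O:1
  + CONH2 → C:1 H:2 O:1 N:1
Element totals:
  C: 9
  H: 10
  N: 2
  O: 2
Molecular formula: C9H10N2O2.
gcd of subscripts (9, 10, 2, 2) = 1, so the empirical formula equals the molecular formula.

C9H10N2O2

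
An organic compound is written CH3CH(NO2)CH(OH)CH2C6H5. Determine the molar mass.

195.22 g/mol

Element totals:
  C: 10
  H: 13
  N: 1
  O: 3
Molecular formula: C10H13NO3.
  M = 10(12.011) + 13(1.008) + 14.007 + 3(15.999)
    = 120.110 + 13.104 + 14.007 + 47.997 = 195.218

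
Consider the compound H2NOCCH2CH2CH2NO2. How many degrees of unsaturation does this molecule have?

Element totals:
  C: 4
  H: 8
  N: 2
  O: 3
Molecular formula: C4H8N2O3.
DoU = (2C + 2 + N − H − X) / 2 = (2·4 + 2 + 2 − 8 − 0) / 2 = 2.

2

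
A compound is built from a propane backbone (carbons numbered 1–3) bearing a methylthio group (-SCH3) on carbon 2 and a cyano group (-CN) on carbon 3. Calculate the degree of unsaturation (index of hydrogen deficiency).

2

Atom tally by fragment:
  CH3 → C:1 H:3
  CH(SCH3) → C:2 H:4 S:1
  CH2CN → C:2 H:2 N:1
Element totals:
  C: 5
  H: 9
  N: 1
  S: 1
Molecular formula: C5H9NS.
DoU = (2C + 2 + N − H − X) / 2 = (2·5 + 2 + 1 − 9 − 0) / 2 = 2.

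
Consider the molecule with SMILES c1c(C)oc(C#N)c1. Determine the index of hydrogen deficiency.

Atom tally by fragment:
  furan ring core → C:4 H:4 O:1
  (− 2 ring H displaced by substituents)
  + CH3 → C:1 H:3
  + CN → C:1 N:1
Element totals:
  C: 6
  H: 5
  N: 1
  O: 1
Molecular formula: C6H5NO.
DoU = (2C + 2 + N − H − X) / 2 = (2·6 + 2 + 1 − 5 − 0) / 2 = 5.

5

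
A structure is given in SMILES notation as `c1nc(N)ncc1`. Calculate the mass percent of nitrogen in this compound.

44.18%

Atom tally by fragment:
  pyrimidine ring core → C:4 H:4 N:2
  (− 1 ring H displaced by substituents)
  + NH2 → N:1 H:2
Element totals:
  C: 4
  H: 5
  N: 3
Molecular formula: C4H5N3.
Molar mass = 95.105 g/mol.
Mass from N: 3 × 14.007 = 42.021 g/mol.
%N = 42.021 / 95.105 × 100 = 44.18%.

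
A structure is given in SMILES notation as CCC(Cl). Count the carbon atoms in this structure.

Atom tally by fragment:
  CH3 → C:1 H:3
  CH2 → C:1 H:2
  CH2Cl → C:1 H:2 Cl:1
Element totals:
  C: 3
  H: 7
  Cl: 1

3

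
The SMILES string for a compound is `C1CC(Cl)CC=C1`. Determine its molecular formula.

Atom tally by fragment:
  cyclohexene ring core → C:6 H:10
  (− 1 ring H displaced by substituents)
  + Cl → Cl:1
Element totals:
  C: 6
  H: 9
  Cl: 1

C6H9Cl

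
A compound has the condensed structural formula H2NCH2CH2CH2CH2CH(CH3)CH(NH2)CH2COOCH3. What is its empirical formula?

C5H11NO

Atom tally by fragment:
  H2NCH2 → C:1 H:4 N:1
  CH2 → C:1 H:2
  CH2 → C:1 H:2
  CH2 → C:1 H:2
  CH(CH3) → C:2 H:4
  CH(NH2) → C:1 H:3 N:1
  CH2COOCH3 → C:3 H:5 O:2
Element totals:
  C: 10
  H: 22
  N: 2
  O: 2
Molecular formula: C10H22N2O2.
gcd of subscripts = 2; dividing each by 2:
  C: 10/2 = 5
  H: 22/2 = 11
  N: 2/2 = 1
  O: 2/2 = 1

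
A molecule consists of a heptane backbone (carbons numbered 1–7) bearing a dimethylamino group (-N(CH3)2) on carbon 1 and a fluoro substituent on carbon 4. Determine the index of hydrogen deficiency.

0

Atom tally by fragment:
  (CH3)2NCH2 → C:3 H:8 N:1
  CH2 → C:1 H:2
  CH2 → C:1 H:2
  CH(F) → C:1 H:1 F:1
  CH2 → C:1 H:2
  CH2 → C:1 H:2
  CH3 → C:1 H:3
Element totals:
  C: 9
  H: 20
  F: 1
  N: 1
Molecular formula: C9H20FN.
DoU = (2C + 2 + N − H − X) / 2 = (2·9 + 2 + 1 − 20 − 1) / 2 = 0.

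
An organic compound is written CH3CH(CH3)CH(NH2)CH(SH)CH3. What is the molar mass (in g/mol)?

Element totals:
  C: 6
  H: 15
  N: 1
  S: 1
Molecular formula: C6H15NS.
  M = 6(12.011) + 15(1.008) + 14.007 + 32.06
    = 72.066 + 15.120 + 14.007 + 32.060 = 133.253

133.25 g/mol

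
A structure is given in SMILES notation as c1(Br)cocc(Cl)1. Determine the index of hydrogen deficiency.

Atom tally by fragment:
  furan ring core → C:4 H:4 O:1
  (− 2 ring H displaced by substituents)
  + Br → Br:1
  + Cl → Cl:1
Element totals:
  C: 4
  H: 2
  Br: 1
  Cl: 1
  O: 1
Molecular formula: C4H2BrClO.
DoU = (2C + 2 + N − H − X) / 2 = (2·4 + 2 + 0 − 2 − 2) / 2 = 3.

3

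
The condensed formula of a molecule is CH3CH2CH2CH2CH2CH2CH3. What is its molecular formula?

C7H16

Element totals:
  C: 7
  H: 16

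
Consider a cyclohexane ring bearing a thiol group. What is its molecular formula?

C6H12S

Atom tally by fragment:
  cyclohexane ring core → C:6 H:12
  (− 1 ring H displaced by substituents)
  + SH → S:1 H:1
Element totals:
  C: 6
  H: 12
  S: 1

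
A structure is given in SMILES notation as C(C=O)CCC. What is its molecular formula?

C5H10O

Atom tally by fragment:
  OHCCH2 → C:2 H:3 O:1
  CH2 → C:1 H:2
  CH2 → C:1 H:2
  CH3 → C:1 H:3
Element totals:
  C: 5
  H: 10
  O: 1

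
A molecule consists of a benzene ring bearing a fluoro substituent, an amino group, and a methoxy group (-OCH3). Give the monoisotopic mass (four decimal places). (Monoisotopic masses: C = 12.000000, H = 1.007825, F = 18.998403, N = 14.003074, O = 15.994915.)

Atom tally by fragment:
  benzene ring core → C:6 H:6
  (− 3 ring H displaced by substituents)
  + F → F:1
  + NH2 → N:1 H:2
  + OCH3 → C:1 H:3 O:1
Element totals:
  C: 7
  H: 8
  F: 1
  N: 1
  O: 1
Molecular formula: C7H8FNO.
  M = 7(12.0) + 8(1.007825) + 18.998403 + 14.003074 + 15.994915
    = 84.000000 + 8.062600 + 18.998403 + 14.003074 + 15.994915 = 141.058992

141.0590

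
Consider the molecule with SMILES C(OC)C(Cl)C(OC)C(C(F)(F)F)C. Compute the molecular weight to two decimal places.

234.64 g/mol

Atom tally by fragment:
  CH3OCH2 → C:2 H:5 O:1
  CH(Cl) → C:1 H:1 Cl:1
  CH(OCH3) → C:2 H:4 O:1
  CH(CF3) → C:2 H:1 F:3
  CH3 → C:1 H:3
Element totals:
  C: 8
  H: 14
  Cl: 1
  F: 3
  O: 2
Molecular formula: C8H14ClF3O2.
  M = 8(12.011) + 14(1.008) + 35.45 + 3(18.998) + 2(15.999)
    = 96.088 + 14.112 + 35.450 + 56.994 + 31.998 = 234.642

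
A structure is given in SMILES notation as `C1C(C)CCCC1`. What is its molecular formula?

C7H14

Atom tally by fragment:
  cyclohexane ring core → C:6 H:12
  (− 1 ring H displaced by substituents)
  + CH3 → C:1 H:3
Element totals:
  C: 7
  H: 14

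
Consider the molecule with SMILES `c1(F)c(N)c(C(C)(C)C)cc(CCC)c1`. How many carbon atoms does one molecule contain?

Atom tally by fragment:
  benzene ring core → C:6 H:6
  (− 4 ring H displaced by substituents)
  + F → F:1
  + NH2 → N:1 H:2
  + C(CH3)3 → C:4 H:9
  + CH2CH2CH3 → C:3 H:7
Element totals:
  C: 13
  H: 20
  F: 1
  N: 1

13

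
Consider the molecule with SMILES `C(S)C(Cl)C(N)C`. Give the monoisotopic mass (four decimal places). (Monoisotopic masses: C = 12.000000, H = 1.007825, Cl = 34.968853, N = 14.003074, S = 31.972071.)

139.0222

Atom tally by fragment:
  HSCH2 → C:1 H:3 S:1
  CH(Cl) → C:1 H:1 Cl:1
  CH(NH2) → C:1 H:3 N:1
  CH3 → C:1 H:3
Element totals:
  C: 4
  H: 10
  Cl: 1
  N: 1
  S: 1
Molecular formula: C4H10ClNS.
  M = 4(12.0) + 10(1.007825) + 34.968853 + 14.003074 + 31.972071
    = 48.000000 + 10.078250 + 34.968853 + 14.003074 + 31.972071 = 139.022248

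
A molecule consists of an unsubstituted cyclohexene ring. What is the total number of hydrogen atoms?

Atom tally by fragment:
  cyclohexene ring core → C:6 H:10
Element totals:
  C: 6
  H: 10

10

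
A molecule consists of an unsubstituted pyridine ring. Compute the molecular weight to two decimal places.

Atom tally by fragment:
  pyridine ring core → C:5 H:5 N:1
Element totals:
  C: 5
  H: 5
  N: 1
Molecular formula: C5H5N.
  M = 5(12.011) + 5(1.008) + 14.007
    = 60.055 + 5.040 + 14.007 = 79.102

79.10 g/mol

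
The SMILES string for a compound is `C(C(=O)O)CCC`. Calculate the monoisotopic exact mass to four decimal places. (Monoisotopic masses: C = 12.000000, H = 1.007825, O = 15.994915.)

Atom tally by fragment:
  HOOCCH2 → C:2 H:3 O:2
  CH2 → C:1 H:2
  CH2 → C:1 H:2
  CH3 → C:1 H:3
Element totals:
  C: 5
  H: 10
  O: 2
Molecular formula: C5H10O2.
  M = 5(12.0) + 10(1.007825) + 2(15.994915)
    = 60.000000 + 10.078250 + 31.989830 = 102.068080

102.0681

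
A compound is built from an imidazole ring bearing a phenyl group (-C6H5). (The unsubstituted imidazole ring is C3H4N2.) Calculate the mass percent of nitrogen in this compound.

19.43%

Atom tally by fragment:
  imidazole ring core → C:3 H:4 N:2
  (− 1 ring H displaced by substituents)
  + C6H5 → C:6 H:5
Element totals:
  C: 9
  H: 8
  N: 2
Molecular formula: C9H8N2.
Molar mass = 144.177 g/mol.
Mass from N: 2 × 14.007 = 28.014 g/mol.
%N = 28.014 / 144.177 × 100 = 19.43%.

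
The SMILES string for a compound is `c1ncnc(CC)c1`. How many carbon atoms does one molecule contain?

6

Atom tally by fragment:
  pyrimidine ring core → C:4 H:4 N:2
  (− 1 ring H displaced by substituents)
  + C2H5 → C:2 H:5
Element totals:
  C: 6
  H: 8
  N: 2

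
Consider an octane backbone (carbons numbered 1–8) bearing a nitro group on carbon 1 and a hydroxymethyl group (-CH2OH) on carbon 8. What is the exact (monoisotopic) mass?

Atom tally by fragment:
  O2NCH2 → C:1 H:2 N:1 O:2
  CH2 → C:1 H:2
  CH2 → C:1 H:2
  CH2 → C:1 H:2
  CH2 → C:1 H:2
  CH2 → C:1 H:2
  CH2 → C:1 H:2
  CH2CH2OH → C:2 H:5 O:1
Element totals:
  C: 9
  H: 19
  N: 1
  O: 3
Molecular formula: C9H19NO3.
  M = 9(12.0) + 19(1.007825) + 14.003074 + 3(15.994915)
    = 108.000000 + 19.148675 + 14.003074 + 47.984745 = 189.136494

189.1365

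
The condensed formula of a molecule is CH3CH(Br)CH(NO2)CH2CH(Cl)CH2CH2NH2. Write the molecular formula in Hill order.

C7H14BrClN2O2

Element totals:
  C: 7
  H: 14
  Br: 1
  Cl: 1
  N: 2
  O: 2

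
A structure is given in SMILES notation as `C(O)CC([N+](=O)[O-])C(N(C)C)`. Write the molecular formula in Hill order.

C6H14N2O3

Atom tally by fragment:
  HOCH2 → C:1 H:3 O:1
  CH2 → C:1 H:2
  CH(NO2) → C:1 H:1 N:1 O:2
  CH2N(CH3)2 → C:3 H:8 N:1
Element totals:
  C: 6
  H: 14
  N: 2
  O: 3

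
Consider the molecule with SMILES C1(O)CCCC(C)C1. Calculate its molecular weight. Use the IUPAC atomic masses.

114.19 g/mol

Atom tally by fragment:
  cyclohexane ring core → C:6 H:12
  (− 2 ring H displaced by substituents)
  + OH → O:1 H:1
  + CH3 → C:1 H:3
Element totals:
  C: 7
  H: 14
  O: 1
Molecular formula: C7H14O.
  M = 7(12.011) + 14(1.008) + 15.999
    = 84.077 + 14.112 + 15.999 = 114.188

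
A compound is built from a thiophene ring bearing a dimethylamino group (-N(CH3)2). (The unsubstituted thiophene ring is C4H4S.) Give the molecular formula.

Atom tally by fragment:
  thiophene ring core → C:4 H:4 S:1
  (− 1 ring H displaced by substituents)
  + N(CH3)2 → N:1 C:2 H:6
Element totals:
  C: 6
  H: 9
  N: 1
  S: 1

C6H9NS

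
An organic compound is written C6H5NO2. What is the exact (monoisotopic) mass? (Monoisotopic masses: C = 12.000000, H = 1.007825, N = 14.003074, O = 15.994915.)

Atom tally by fragment:
  benzene ring core → C:6 H:6
  (− 1 ring H displaced by substituents)
  + NO2 → N:1 O:2
Element totals:
  C: 6
  H: 5
  N: 1
  O: 2
Molecular formula: C6H5NO2.
  M = 6(12.0) + 5(1.007825) + 14.003074 + 2(15.994915)
    = 72.000000 + 5.039125 + 14.003074 + 31.989830 = 123.032029

123.0320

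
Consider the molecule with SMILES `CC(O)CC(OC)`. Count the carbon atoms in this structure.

Atom tally by fragment:
  CH3 → C:1 H:3
  CH(OH) → C:1 H:2 O:1
  CH2 → C:1 H:2
  CH2OCH3 → C:2 H:5 O:1
Element totals:
  C: 5
  H: 12
  O: 2

5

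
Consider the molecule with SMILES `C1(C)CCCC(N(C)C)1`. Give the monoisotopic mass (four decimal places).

Atom tally by fragment:
  cyclopentane ring core → C:5 H:10
  (− 2 ring H displaced by substituents)
  + CH3 → C:1 H:3
  + N(CH3)2 → N:1 C:2 H:6
Element totals:
  C: 8
  H: 17
  N: 1
Molecular formula: C8H17N.
  M = 8(12.0) + 17(1.007825) + 14.003074
    = 96.000000 + 17.133025 + 14.003074 = 127.136099

127.1361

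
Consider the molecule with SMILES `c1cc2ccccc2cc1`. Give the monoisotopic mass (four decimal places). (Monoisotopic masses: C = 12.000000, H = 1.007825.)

Atom tally by fragment:
  naphthalene ring system core → C:10 H:8
Element totals:
  C: 10
  H: 8
Molecular formula: C10H8.
  M = 10(12.0) + 8(1.007825)
    = 120.000000 + 8.062600 = 128.062600

128.0626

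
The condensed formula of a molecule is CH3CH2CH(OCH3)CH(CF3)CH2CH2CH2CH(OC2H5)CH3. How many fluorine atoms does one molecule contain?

3

Atom tally by fragment:
  CH3 → C:1 H:3
  CH2 → C:1 H:2
  CH(OCH3) → C:2 H:4 O:1
  CH(CF3) → C:2 H:1 F:3
  CH2 → C:1 H:2
  CH2 → C:1 H:2
  CH2 → C:1 H:2
  CH(OC2H5) → C:3 H:6 O:1
  CH3 → C:1 H:3
Element totals:
  C: 13
  H: 25
  F: 3
  O: 2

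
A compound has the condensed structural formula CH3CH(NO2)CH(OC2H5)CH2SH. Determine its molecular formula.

C6H13NO3S

Element totals:
  C: 6
  H: 13
  N: 1
  O: 3
  S: 1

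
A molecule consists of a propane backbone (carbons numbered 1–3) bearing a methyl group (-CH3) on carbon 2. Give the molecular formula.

C4H10

Atom tally by fragment:
  CH3 → C:1 H:3
  CH(CH3) → C:2 H:4
  CH3 → C:1 H:3
Element totals:
  C: 4
  H: 10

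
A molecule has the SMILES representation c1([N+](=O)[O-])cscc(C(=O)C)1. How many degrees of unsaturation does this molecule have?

Atom tally by fragment:
  thiophene ring core → C:4 H:4 S:1
  (− 2 ring H displaced by substituents)
  + NO2 → N:1 O:2
  + COCH3 → C:2 H:3 O:1
Element totals:
  C: 6
  H: 5
  N: 1
  O: 3
  S: 1
Molecular formula: C6H5NO3S.
DoU = (2C + 2 + N − H − X) / 2 = (2·6 + 2 + 1 − 5 − 0) / 2 = 5.

5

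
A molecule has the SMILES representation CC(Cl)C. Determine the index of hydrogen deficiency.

Atom tally by fragment:
  CH3 → C:1 H:3
  CH(Cl) → C:1 H:1 Cl:1
  CH3 → C:1 H:3
Element totals:
  C: 3
  H: 7
  Cl: 1
Molecular formula: C3H7Cl.
DoU = (2C + 2 + N − H − X) / 2 = (2·3 + 2 + 0 − 7 − 1) / 2 = 0.

0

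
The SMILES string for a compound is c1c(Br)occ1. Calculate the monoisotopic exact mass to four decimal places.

145.9367

Atom tally by fragment:
  furan ring core → C:4 H:4 O:1
  (− 1 ring H displaced by substituents)
  + Br → Br:1
Element totals:
  C: 4
  H: 3
  Br: 1
  O: 1
Molecular formula: C4H3BrO.
  M = 4(12.0) + 3(1.007825) + 78.918338 + 15.994915
    = 48.000000 + 3.023475 + 78.918338 + 15.994915 = 145.936728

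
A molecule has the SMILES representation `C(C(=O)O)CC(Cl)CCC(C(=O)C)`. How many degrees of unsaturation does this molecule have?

Atom tally by fragment:
  HOOCCH2 → C:2 H:3 O:2
  CH2 → C:1 H:2
  CH(Cl) → C:1 H:1 Cl:1
  CH2 → C:1 H:2
  CH2 → C:1 H:2
  CH2COCH3 → C:3 H:5 O:1
Element totals:
  C: 9
  H: 15
  Cl: 1
  O: 3
Molecular formula: C9H15ClO3.
DoU = (2C + 2 + N − H − X) / 2 = (2·9 + 2 + 0 − 15 − 1) / 2 = 2.

2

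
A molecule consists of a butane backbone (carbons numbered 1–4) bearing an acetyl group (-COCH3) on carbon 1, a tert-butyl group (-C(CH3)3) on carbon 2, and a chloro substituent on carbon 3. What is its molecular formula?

C10H19ClO

Atom tally by fragment:
  CH3COCH2 → C:3 H:5 O:1
  CH(C(CH3)3) → C:5 H:10
  CH(Cl) → C:1 H:1 Cl:1
  CH3 → C:1 H:3
Element totals:
  C: 10
  H: 19
  Cl: 1
  O: 1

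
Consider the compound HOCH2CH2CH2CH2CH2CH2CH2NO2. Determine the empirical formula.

Element totals:
  C: 7
  H: 15
  N: 1
  O: 3
Molecular formula: C7H15NO3.
gcd of subscripts (7, 15, 1, 3) = 1, so the empirical formula equals the molecular formula.

C7H15NO3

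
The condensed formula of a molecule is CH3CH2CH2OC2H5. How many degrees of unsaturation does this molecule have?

Atom tally by fragment:
  CH3 → C:1 H:3
  CH2 → C:1 H:2
  CH2OC2H5 → C:3 H:7 O:1
Element totals:
  C: 5
  H: 12
  O: 1
Molecular formula: C5H12O.
DoU = (2C + 2 + N − H − X) / 2 = (2·5 + 2 + 0 − 12 − 0) / 2 = 0.

0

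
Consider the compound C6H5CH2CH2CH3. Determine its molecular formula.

Element totals:
  C: 9
  H: 12

C9H12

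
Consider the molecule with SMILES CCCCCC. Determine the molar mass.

Atom tally by fragment:
  CH3 → C:1 H:3
  CH2 → C:1 H:2
  CH2 → C:1 H:2
  CH2 → C:1 H:2
  CH2 → C:1 H:2
  CH3 → C:1 H:3
Element totals:
  C: 6
  H: 14
Molecular formula: C6H14.
  M = 6(12.011) + 14(1.008)
    = 72.066 + 14.112 = 86.178

86.18 g/mol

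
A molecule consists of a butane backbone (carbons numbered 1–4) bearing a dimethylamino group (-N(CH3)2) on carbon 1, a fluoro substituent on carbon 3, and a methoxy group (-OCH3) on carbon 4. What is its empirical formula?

C7H16FNO

Atom tally by fragment:
  (CH3)2NCH2 → C:3 H:8 N:1
  CH2 → C:1 H:2
  CH(F) → C:1 H:1 F:1
  CH2OCH3 → C:2 H:5 O:1
Element totals:
  C: 7
  H: 16
  F: 1
  N: 1
  O: 1
Molecular formula: C7H16FNO.
gcd of subscripts (7, 1, 16, 1, 1) = 1, so the empirical formula equals the molecular formula.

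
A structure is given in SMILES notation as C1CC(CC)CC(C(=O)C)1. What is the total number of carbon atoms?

9

Atom tally by fragment:
  cyclopentane ring core → C:5 H:10
  (− 2 ring H displaced by substituents)
  + C2H5 → C:2 H:5
  + COCH3 → C:2 H:3 O:1
Element totals:
  C: 9
  H: 16
  O: 1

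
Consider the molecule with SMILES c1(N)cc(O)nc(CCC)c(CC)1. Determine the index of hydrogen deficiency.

4

Atom tally by fragment:
  pyridine ring core → C:5 H:5 N:1
  (− 4 ring H displaced by substituents)
  + NH2 → N:1 H:2
  + OH → O:1 H:1
  + CH2CH2CH3 → C:3 H:7
  + C2H5 → C:2 H:5
Element totals:
  C: 10
  H: 16
  N: 2
  O: 1
Molecular formula: C10H16N2O.
DoU = (2C + 2 + N − H − X) / 2 = (2·10 + 2 + 2 − 16 − 0) / 2 = 4.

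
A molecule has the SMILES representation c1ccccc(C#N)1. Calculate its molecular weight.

103.12 g/mol

Atom tally by fragment:
  benzene ring core → C:6 H:6
  (− 1 ring H displaced by substituents)
  + CN → C:1 N:1
Element totals:
  C: 7
  H: 5
  N: 1
Molecular formula: C7H5N.
  M = 7(12.011) + 5(1.008) + 14.007
    = 84.077 + 5.040 + 14.007 = 103.124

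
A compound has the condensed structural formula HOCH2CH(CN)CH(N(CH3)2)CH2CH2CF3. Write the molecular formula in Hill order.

Atom tally by fragment:
  HOCH2 → C:1 H:3 O:1
  CH(CN) → C:2 H:1 N:1
  CH(N(CH3)2) → C:3 H:7 N:1
  CH2 → C:1 H:2
  CH2CF3 → C:2 H:2 F:3
Element totals:
  C: 9
  H: 15
  F: 3
  N: 2
  O: 1

C9H15F3N2O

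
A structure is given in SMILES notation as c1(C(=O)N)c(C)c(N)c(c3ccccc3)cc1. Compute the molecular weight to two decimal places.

226.28 g/mol

Atom tally by fragment:
  benzene ring core → C:6 H:6
  (− 4 ring H displaced by substituents)
  + CONH2 → C:1 H:2 O:1 N:1
  + CH3 → C:1 H:3
  + NH2 → N:1 H:2
  + C6H5 → C:6 H:5
Element totals:
  C: 14
  H: 14
  N: 2
  O: 1
Molecular formula: C14H14N2O.
  M = 14(12.011) + 14(1.008) + 2(14.007) + 15.999
    = 168.154 + 14.112 + 28.014 + 15.999 = 226.279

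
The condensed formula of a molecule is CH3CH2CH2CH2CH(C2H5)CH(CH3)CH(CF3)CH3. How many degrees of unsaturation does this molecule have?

0

Element totals:
  C: 12
  H: 23
  F: 3
Molecular formula: C12H23F3.
DoU = (2C + 2 + N − H − X) / 2 = (2·12 + 2 + 0 − 23 − 3) / 2 = 0.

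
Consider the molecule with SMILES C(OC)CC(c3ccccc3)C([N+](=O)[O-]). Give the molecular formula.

C11H15NO3

Atom tally by fragment:
  CH3OCH2 → C:2 H:5 O:1
  CH2 → C:1 H:2
  CH(C6H5) → C:7 H:6
  CH2NO2 → C:1 H:2 N:1 O:2
Element totals:
  C: 11
  H: 15
  N: 1
  O: 3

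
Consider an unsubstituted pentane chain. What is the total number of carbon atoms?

Atom tally by fragment:
  CH3 → C:1 H:3
  CH2 → C:1 H:2
  CH2 → C:1 H:2
  CH2 → C:1 H:2
  CH3 → C:1 H:3
Element totals:
  C: 5
  H: 12

5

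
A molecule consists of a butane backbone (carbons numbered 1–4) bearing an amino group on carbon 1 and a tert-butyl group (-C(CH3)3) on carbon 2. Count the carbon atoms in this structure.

Atom tally by fragment:
  H2NCH2 → C:1 H:4 N:1
  CH(C(CH3)3) → C:5 H:10
  CH2 → C:1 H:2
  CH3 → C:1 H:3
Element totals:
  C: 8
  H: 19
  N: 1

8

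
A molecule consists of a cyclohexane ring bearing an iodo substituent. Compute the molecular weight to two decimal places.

Atom tally by fragment:
  cyclohexane ring core → C:6 H:12
  (− 1 ring H displaced by substituents)
  + I → I:1
Element totals:
  C: 6
  H: 11
  I: 1
Molecular formula: C6H11I.
  M = 6(12.011) + 11(1.008) + 126.904
    = 72.066 + 11.088 + 126.904 = 210.058

210.06 g/mol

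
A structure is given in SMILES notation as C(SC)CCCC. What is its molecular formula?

Atom tally by fragment:
  CH3SCH2 → C:2 H:5 S:1
  CH2 → C:1 H:2
  CH2 → C:1 H:2
  CH2 → C:1 H:2
  CH3 → C:1 H:3
Element totals:
  C: 6
  H: 14
  S: 1

C6H14S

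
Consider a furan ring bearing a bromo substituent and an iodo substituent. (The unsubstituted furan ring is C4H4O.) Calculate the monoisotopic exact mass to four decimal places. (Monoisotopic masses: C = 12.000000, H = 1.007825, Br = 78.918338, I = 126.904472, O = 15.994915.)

Atom tally by fragment:
  furan ring core → C:4 H:4 O:1
  (− 2 ring H displaced by substituents)
  + Br → Br:1
  + I → I:1
Element totals:
  C: 4
  H: 2
  Br: 1
  I: 1
  O: 1
Molecular formula: C4H2BrIO.
  M = 4(12.0) + 2(1.007825) + 78.918338 + 126.904472 + 15.994915
    = 48.000000 + 2.015650 + 78.918338 + 126.904472 + 15.994915 = 271.833375

271.8334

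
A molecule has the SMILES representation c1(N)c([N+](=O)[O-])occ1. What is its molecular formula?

C4H4N2O3

Atom tally by fragment:
  furan ring core → C:4 H:4 O:1
  (− 2 ring H displaced by substituents)
  + NH2 → N:1 H:2
  + NO2 → N:1 O:2
Element totals:
  C: 4
  H: 4
  N: 2
  O: 3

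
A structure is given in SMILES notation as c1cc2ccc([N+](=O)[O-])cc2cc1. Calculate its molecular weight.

173.17 g/mol

Atom tally by fragment:
  naphthalene ring system core → C:10 H:8
  (− 1 ring H displaced by substituents)
  + NO2 → N:1 O:2
Element totals:
  C: 10
  H: 7
  N: 1
  O: 2
Molecular formula: C10H7NO2.
  M = 10(12.011) + 7(1.008) + 14.007 + 2(15.999)
    = 120.110 + 7.056 + 14.007 + 31.998 = 173.171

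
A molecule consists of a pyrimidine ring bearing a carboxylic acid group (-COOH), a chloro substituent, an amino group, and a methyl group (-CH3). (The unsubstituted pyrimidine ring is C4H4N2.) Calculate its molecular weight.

Atom tally by fragment:
  pyrimidine ring core → C:4 H:4 N:2
  (− 4 ring H displaced by substituents)
  + COOH → C:1 H:1 O:2
  + Cl → Cl:1
  + NH2 → N:1 H:2
  + CH3 → C:1 H:3
Element totals:
  C: 6
  H: 6
  Cl: 1
  N: 3
  O: 2
Molecular formula: C6H6ClN3O2.
  M = 6(12.011) + 6(1.008) + 35.45 + 3(14.007) + 2(15.999)
    = 72.066 + 6.048 + 35.450 + 42.021 + 31.998 = 187.583

187.58 g/mol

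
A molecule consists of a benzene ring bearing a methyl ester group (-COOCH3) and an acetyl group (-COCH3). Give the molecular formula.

C10H10O3

Atom tally by fragment:
  benzene ring core → C:6 H:6
  (− 2 ring H displaced by substituents)
  + COOCH3 → C:2 H:3 O:2
  + COCH3 → C:2 H:3 O:1
Element totals:
  C: 10
  H: 10
  O: 3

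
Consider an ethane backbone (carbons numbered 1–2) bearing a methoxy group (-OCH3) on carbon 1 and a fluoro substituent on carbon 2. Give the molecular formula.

Atom tally by fragment:
  CH3OCH2 → C:2 H:5 O:1
  CH2F → C:1 H:2 F:1
Element totals:
  C: 3
  H: 7
  F: 1
  O: 1

C3H7FO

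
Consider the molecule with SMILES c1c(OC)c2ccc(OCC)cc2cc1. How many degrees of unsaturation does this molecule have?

Atom tally by fragment:
  naphthalene ring system core → C:10 H:8
  (− 2 ring H displaced by substituents)
  + OCH3 → C:1 H:3 O:1
  + OC2H5 → C:2 H:5 O:1
Element totals:
  C: 13
  H: 14
  O: 2
Molecular formula: C13H14O2.
DoU = (2C + 2 + N − H − X) / 2 = (2·13 + 2 + 0 − 14 − 0) / 2 = 7.

7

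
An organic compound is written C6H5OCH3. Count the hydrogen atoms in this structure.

Atom tally by fragment:
  benzene ring core → C:6 H:6
  (− 1 ring H displaced by substituents)
  + OCH3 → C:1 H:3 O:1
Element totals:
  C: 7
  H: 8
  O: 1

8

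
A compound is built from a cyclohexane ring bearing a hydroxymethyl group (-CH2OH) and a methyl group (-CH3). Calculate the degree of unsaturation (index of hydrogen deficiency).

1

Atom tally by fragment:
  cyclohexane ring core → C:6 H:12
  (− 2 ring H displaced by substituents)
  + CH2OH → C:1 H:3 O:1
  + CH3 → C:1 H:3
Element totals:
  C: 8
  H: 16
  O: 1
Molecular formula: C8H16O.
DoU = (2C + 2 + N − H − X) / 2 = (2·8 + 2 + 0 − 16 − 0) / 2 = 1.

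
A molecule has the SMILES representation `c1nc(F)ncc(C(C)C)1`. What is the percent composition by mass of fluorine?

Atom tally by fragment:
  pyrimidine ring core → C:4 H:4 N:2
  (− 2 ring H displaced by substituents)
  + F → F:1
  + CH(CH3)2 → C:3 H:7
Element totals:
  C: 7
  H: 9
  F: 1
  N: 2
Molecular formula: C7H9FN2.
Molar mass = 140.161 g/mol.
Mass from F: 1 × 18.998 = 18.998 g/mol.
%F = 18.998 / 140.161 × 100 = 13.55%.

13.55%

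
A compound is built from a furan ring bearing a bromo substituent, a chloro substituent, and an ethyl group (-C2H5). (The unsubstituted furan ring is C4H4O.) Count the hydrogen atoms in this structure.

Atom tally by fragment:
  furan ring core → C:4 H:4 O:1
  (− 3 ring H displaced by substituents)
  + Br → Br:1
  + Cl → Cl:1
  + C2H5 → C:2 H:5
Element totals:
  C: 6
  H: 6
  Br: 1
  Cl: 1
  O: 1

6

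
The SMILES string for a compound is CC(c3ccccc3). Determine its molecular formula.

Atom tally by fragment:
  CH3 → C:1 H:3
  CH2C6H5 → C:7 H:7
Element totals:
  C: 8
  H: 10

C8H10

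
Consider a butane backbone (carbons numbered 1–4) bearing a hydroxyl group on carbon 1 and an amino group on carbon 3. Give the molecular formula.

C4H11NO

Atom tally by fragment:
  HOCH2 → C:1 H:3 O:1
  CH2 → C:1 H:2
  CH(NH2) → C:1 H:3 N:1
  CH3 → C:1 H:3
Element totals:
  C: 4
  H: 11
  N: 1
  O: 1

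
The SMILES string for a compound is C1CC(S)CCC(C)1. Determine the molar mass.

130.25 g/mol

Atom tally by fragment:
  cyclohexane ring core → C:6 H:12
  (− 2 ring H displaced by substituents)
  + SH → S:1 H:1
  + CH3 → C:1 H:3
Element totals:
  C: 7
  H: 14
  S: 1
Molecular formula: C7H14S.
  M = 7(12.011) + 14(1.008) + 32.06
    = 84.077 + 14.112 + 32.060 = 130.249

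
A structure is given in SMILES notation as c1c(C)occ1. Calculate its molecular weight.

82.10 g/mol

Atom tally by fragment:
  furan ring core → C:4 H:4 O:1
  (− 1 ring H displaced by substituents)
  + CH3 → C:1 H:3
Element totals:
  C: 5
  H: 6
  O: 1
Molecular formula: C5H6O.
  M = 5(12.011) + 6(1.008) + 15.999
    = 60.055 + 6.048 + 15.999 = 82.102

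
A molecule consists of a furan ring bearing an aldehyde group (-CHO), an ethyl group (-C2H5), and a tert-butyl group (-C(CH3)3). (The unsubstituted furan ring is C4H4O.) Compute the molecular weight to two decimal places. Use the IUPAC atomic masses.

Atom tally by fragment:
  furan ring core → C:4 H:4 O:1
  (− 3 ring H displaced by substituents)
  + CHO → C:1 H:1 O:1
  + C2H5 → C:2 H:5
  + C(CH3)3 → C:4 H:9
Element totals:
  C: 11
  H: 16
  O: 2
Molecular formula: C11H16O2.
  M = 11(12.011) + 16(1.008) + 2(15.999)
    = 132.121 + 16.128 + 31.998 = 180.247

180.25 g/mol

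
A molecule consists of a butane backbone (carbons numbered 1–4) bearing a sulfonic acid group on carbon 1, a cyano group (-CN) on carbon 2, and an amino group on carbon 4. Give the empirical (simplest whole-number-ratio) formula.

Atom tally by fragment:
  HO3SCH2 → C:1 H:3 S:1 O:3
  CH(CN) → C:2 H:1 N:1
  CH2 → C:1 H:2
  CH2NH2 → C:1 H:4 N:1
Element totals:
  C: 5
  H: 10
  N: 2
  O: 3
  S: 1
Molecular formula: C5H10N2O3S.
gcd of subscripts (5, 10, 2, 3, 1) = 1, so the empirical formula equals the molecular formula.

C5H10N2O3S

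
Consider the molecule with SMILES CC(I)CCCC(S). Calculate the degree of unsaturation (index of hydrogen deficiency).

0

Atom tally by fragment:
  CH3 → C:1 H:3
  CH(I) → C:1 H:1 I:1
  CH2 → C:1 H:2
  CH2 → C:1 H:2
  CH2 → C:1 H:2
  CH2SH → C:1 H:3 S:1
Element totals:
  C: 6
  H: 13
  I: 1
  S: 1
Molecular formula: C6H13IS.
DoU = (2C + 2 + N − H − X) / 2 = (2·6 + 2 + 0 − 13 − 1) / 2 = 0.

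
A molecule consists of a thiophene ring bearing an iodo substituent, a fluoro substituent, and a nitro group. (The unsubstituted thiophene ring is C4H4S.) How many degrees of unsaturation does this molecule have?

Atom tally by fragment:
  thiophene ring core → C:4 H:4 S:1
  (− 3 ring H displaced by substituents)
  + I → I:1
  + F → F:1
  + NO2 → N:1 O:2
Element totals:
  C: 4
  H: 1
  F: 1
  I: 1
  N: 1
  O: 2
  S: 1
Molecular formula: C4HFINO2S.
DoU = (2C + 2 + N − H − X) / 2 = (2·4 + 2 + 1 − 1 − 2) / 2 = 4.

4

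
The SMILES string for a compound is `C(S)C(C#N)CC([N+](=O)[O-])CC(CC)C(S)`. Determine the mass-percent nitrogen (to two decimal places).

10.68%

Atom tally by fragment:
  HSCH2 → C:1 H:3 S:1
  CH(CN) → C:2 H:1 N:1
  CH2 → C:1 H:2
  CH(NO2) → C:1 H:1 N:1 O:2
  CH2 → C:1 H:2
  CH(C2H5) → C:3 H:6
  CH2SH → C:1 H:3 S:1
Element totals:
  C: 10
  H: 18
  N: 2
  O: 2
  S: 2
Molecular formula: C10H18N2O2S2.
Molar mass = 262.386 g/mol.
Mass from N: 2 × 14.007 = 28.014 g/mol.
%N = 28.014 / 262.386 × 100 = 10.68%.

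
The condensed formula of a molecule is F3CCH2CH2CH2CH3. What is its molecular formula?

C5H9F3

Atom tally by fragment:
  F3CCH2 → C:2 H:2 F:3
  CH2 → C:1 H:2
  CH2 → C:1 H:2
  CH3 → C:1 H:3
Element totals:
  C: 5
  H: 9
  F: 3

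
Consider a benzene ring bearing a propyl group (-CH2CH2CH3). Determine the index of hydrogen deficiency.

4

Atom tally by fragment:
  benzene ring core → C:6 H:6
  (− 1 ring H displaced by substituents)
  + CH2CH2CH3 → C:3 H:7
Element totals:
  C: 9
  H: 12
Molecular formula: C9H12.
DoU = (2C + 2 + N − H − X) / 2 = (2·9 + 2 + 0 − 12 − 0) / 2 = 4.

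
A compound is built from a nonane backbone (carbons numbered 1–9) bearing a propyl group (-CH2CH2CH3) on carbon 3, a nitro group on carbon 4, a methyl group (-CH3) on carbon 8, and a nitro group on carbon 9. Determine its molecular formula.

Atom tally by fragment:
  CH3 → C:1 H:3
  CH2 → C:1 H:2
  CH(CH2CH2CH3) → C:4 H:8
  CH(NO2) → C:1 H:1 N:1 O:2
  CH2 → C:1 H:2
  CH2 → C:1 H:2
  CH2 → C:1 H:2
  CH(CH3) → C:2 H:4
  CH2NO2 → C:1 H:2 N:1 O:2
Element totals:
  C: 13
  H: 26
  N: 2
  O: 4

C13H26N2O4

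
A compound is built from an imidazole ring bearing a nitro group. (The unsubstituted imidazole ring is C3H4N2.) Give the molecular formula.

Atom tally by fragment:
  imidazole ring core → C:3 H:4 N:2
  (− 1 ring H displaced by substituents)
  + NO2 → N:1 O:2
Element totals:
  C: 3
  H: 3
  N: 3
  O: 2

C3H3N3O2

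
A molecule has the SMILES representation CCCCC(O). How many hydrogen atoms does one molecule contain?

Atom tally by fragment:
  CH3 → C:1 H:3
  CH2 → C:1 H:2
  CH2 → C:1 H:2
  CH2 → C:1 H:2
  CH2OH → C:1 H:3 O:1
Element totals:
  C: 5
  H: 12
  O: 1

12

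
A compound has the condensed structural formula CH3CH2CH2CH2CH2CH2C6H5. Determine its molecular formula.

Atom tally by fragment:
  CH3 → C:1 H:3
  CH2 → C:1 H:2
  CH2 → C:1 H:2
  CH2 → C:1 H:2
  CH2 → C:1 H:2
  CH2C6H5 → C:7 H:7
Element totals:
  C: 12
  H: 18

C12H18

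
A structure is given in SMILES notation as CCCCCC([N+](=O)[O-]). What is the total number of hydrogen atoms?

Atom tally by fragment:
  CH3 → C:1 H:3
  CH2 → C:1 H:2
  CH2 → C:1 H:2
  CH2 → C:1 H:2
  CH2 → C:1 H:2
  CH2NO2 → C:1 H:2 N:1 O:2
Element totals:
  C: 6
  H: 13
  N: 1
  O: 2

13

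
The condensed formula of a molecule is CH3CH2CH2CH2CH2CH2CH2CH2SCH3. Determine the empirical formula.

C9H20S

Atom tally by fragment:
  CH3 → C:1 H:3
  CH2 → C:1 H:2
  CH2 → C:1 H:2
  CH2 → C:1 H:2
  CH2 → C:1 H:2
  CH2 → C:1 H:2
  CH2 → C:1 H:2
  CH2SCH3 → C:2 H:5 S:1
Element totals:
  C: 9
  H: 20
  S: 1
Molecular formula: C9H20S.
gcd of subscripts (9, 20, 1) = 1, so the empirical formula equals the molecular formula.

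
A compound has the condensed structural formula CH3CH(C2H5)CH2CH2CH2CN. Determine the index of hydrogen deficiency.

Element totals:
  C: 8
  H: 15
  N: 1
Molecular formula: C8H15N.
DoU = (2C + 2 + N − H − X) / 2 = (2·8 + 2 + 1 − 15 − 0) / 2 = 2.

2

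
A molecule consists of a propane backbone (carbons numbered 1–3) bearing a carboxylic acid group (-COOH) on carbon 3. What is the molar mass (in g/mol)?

Atom tally by fragment:
  CH3 → C:1 H:3
  CH2 → C:1 H:2
  CH2COOH → C:2 H:3 O:2
Element totals:
  C: 4
  H: 8
  O: 2
Molecular formula: C4H8O2.
  M = 4(12.011) + 8(1.008) + 2(15.999)
    = 48.044 + 8.064 + 31.998 = 88.106

88.11 g/mol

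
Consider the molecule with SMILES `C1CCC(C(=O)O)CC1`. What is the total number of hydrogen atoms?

Atom tally by fragment:
  cyclohexane ring core → C:6 H:12
  (− 1 ring H displaced by substituents)
  + COOH → C:1 H:1 O:2
Element totals:
  C: 7
  H: 12
  O: 2

12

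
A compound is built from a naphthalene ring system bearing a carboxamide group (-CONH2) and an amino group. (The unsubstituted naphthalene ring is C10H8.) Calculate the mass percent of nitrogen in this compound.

15.04%

Atom tally by fragment:
  naphthalene ring system core → C:10 H:8
  (− 2 ring H displaced by substituents)
  + CONH2 → C:1 H:2 O:1 N:1
  + NH2 → N:1 H:2
Element totals:
  C: 11
  H: 10
  N: 2
  O: 1
Molecular formula: C11H10N2O.
Molar mass = 186.214 g/mol.
Mass from N: 2 × 14.007 = 28.014 g/mol.
%N = 28.014 / 186.214 × 100 = 15.04%.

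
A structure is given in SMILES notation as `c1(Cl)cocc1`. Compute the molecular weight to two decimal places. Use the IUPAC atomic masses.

Atom tally by fragment:
  furan ring core → C:4 H:4 O:1
  (− 1 ring H displaced by substituents)
  + Cl → Cl:1
Element totals:
  C: 4
  H: 3
  Cl: 1
  O: 1
Molecular formula: C4H3ClO.
  M = 4(12.011) + 3(1.008) + 35.45 + 15.999
    = 48.044 + 3.024 + 35.450 + 15.999 = 102.517

102.52 g/mol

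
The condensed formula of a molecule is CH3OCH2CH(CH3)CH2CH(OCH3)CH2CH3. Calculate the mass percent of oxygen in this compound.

19.97%

Element totals:
  C: 9
  H: 20
  O: 2
Molecular formula: C9H20O2.
Molar mass = 160.257 g/mol.
Mass from O: 2 × 15.999 = 31.998 g/mol.
%O = 31.998 / 160.257 × 100 = 19.97%.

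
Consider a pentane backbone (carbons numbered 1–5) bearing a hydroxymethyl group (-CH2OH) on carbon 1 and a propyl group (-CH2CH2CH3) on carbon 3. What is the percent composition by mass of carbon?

Atom tally by fragment:
  HOCH2CH2 → C:2 H:5 O:1
  CH2 → C:1 H:2
  CH(CH2CH2CH3) → C:4 H:8
  CH2 → C:1 H:2
  CH3 → C:1 H:3
Element totals:
  C: 9
  H: 20
  O: 1
Molecular formula: C9H20O.
Molar mass = 144.258 g/mol.
Mass from C: 9 × 12.011 = 108.099 g/mol.
%C = 108.099 / 144.258 × 100 = 74.93%.

74.93%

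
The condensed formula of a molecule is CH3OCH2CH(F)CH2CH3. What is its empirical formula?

Atom tally by fragment:
  CH3OCH2 → C:2 H:5 O:1
  CH(F) → C:1 H:1 F:1
  CH2 → C:1 H:2
  CH3 → C:1 H:3
Element totals:
  C: 5
  H: 11
  F: 1
  O: 1
Molecular formula: C5H11FO.
gcd of subscripts (5, 1, 11, 1) = 1, so the empirical formula equals the molecular formula.

C5H11FO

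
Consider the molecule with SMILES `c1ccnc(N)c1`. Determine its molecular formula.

C5H6N2

Atom tally by fragment:
  pyridine ring core → C:5 H:5 N:1
  (− 1 ring H displaced by substituents)
  + NH2 → N:1 H:2
Element totals:
  C: 5
  H: 6
  N: 2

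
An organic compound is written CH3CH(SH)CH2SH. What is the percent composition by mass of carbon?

33.30%

Atom tally by fragment:
  CH3 → C:1 H:3
  CH(SH) → C:1 H:2 S:1
  CH2SH → C:1 H:3 S:1
Element totals:
  C: 3
  H: 8
  S: 2
Molecular formula: C3H8S2.
Molar mass = 108.217 g/mol.
Mass from C: 3 × 12.011 = 36.033 g/mol.
%C = 36.033 / 108.217 × 100 = 33.30%.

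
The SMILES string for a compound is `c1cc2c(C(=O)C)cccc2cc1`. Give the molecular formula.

C12H10O

Atom tally by fragment:
  naphthalene ring system core → C:10 H:8
  (− 1 ring H displaced by substituents)
  + COCH3 → C:2 H:3 O:1
Element totals:
  C: 12
  H: 10
  O: 1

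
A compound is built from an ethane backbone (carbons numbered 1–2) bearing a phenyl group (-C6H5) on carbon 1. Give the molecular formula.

Atom tally by fragment:
  C6H5CH2 → C:7 H:7
  CH3 → C:1 H:3
Element totals:
  C: 8
  H: 10

C8H10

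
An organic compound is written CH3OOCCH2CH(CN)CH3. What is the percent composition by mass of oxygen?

Atom tally by fragment:
  CH3OOCCH2 → C:3 H:5 O:2
  CH(CN) → C:2 H:1 N:1
  CH3 → C:1 H:3
Element totals:
  C: 6
  H: 9
  N: 1
  O: 2
Molecular formula: C6H9NO2.
Molar mass = 127.143 g/mol.
Mass from O: 2 × 15.999 = 31.998 g/mol.
%O = 31.998 / 127.143 × 100 = 25.17%.

25.17%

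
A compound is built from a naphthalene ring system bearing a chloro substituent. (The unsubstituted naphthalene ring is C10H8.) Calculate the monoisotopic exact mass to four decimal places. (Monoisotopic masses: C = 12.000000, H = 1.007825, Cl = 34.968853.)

162.0236

Atom tally by fragment:
  naphthalene ring system core → C:10 H:8
  (− 1 ring H displaced by substituents)
  + Cl → Cl:1
Element totals:
  C: 10
  H: 7
  Cl: 1
Molecular formula: C10H7Cl.
  M = 10(12.0) + 7(1.007825) + 34.968853
    = 120.000000 + 7.054775 + 34.968853 = 162.023628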